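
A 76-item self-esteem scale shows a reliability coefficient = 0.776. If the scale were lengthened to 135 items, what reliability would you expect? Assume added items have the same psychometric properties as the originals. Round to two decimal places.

Length ratio n = 135/76 = 1.7763
Apply the Spearman-Brown prophecy formula, r' = nr / [1 + (n − 1)r]:
r_new = (1.7763 × 0.776) / (1 + (1.7763 − 1) × 0.776)
r_new = 1.3784 / 1.6024 ≈ 0.8602

0.86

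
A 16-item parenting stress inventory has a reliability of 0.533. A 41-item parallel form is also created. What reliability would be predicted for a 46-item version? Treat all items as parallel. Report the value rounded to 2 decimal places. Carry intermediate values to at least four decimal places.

0.77

The 41-item form is not needed; work directly from the 16-item form with n = 46/16 = 2.8750.
r_{46} = n·r / (1 + (n − 1)·r) = 1.5324 / 1.9994 ≈ 0.7664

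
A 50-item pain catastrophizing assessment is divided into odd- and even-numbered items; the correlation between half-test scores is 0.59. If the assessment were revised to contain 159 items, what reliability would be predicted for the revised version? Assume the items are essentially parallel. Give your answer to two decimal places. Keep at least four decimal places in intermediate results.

Spearman-Brown correction (n = 2): r_full = 2·0.59/(1 + 0.59) = 0.7421
Length factor from 50 to 159 items: n = 159/50 = 3.1800
r_new = n·r_full / (1 + (n − 1)·r_full) = 2.3599 / 2.6178 ≈ 0.9015

0.90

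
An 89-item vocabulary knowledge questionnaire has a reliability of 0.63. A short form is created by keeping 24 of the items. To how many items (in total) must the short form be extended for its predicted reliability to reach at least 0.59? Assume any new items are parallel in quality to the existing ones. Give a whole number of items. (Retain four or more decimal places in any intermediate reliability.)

Short-form reliability: n = 24/89 = 0.2697; r_24 = n·r/(1+(n−1)r) ≈ 0.3147
Length factor from the short form to reach 0.59: n' = 0.59(1 − 0.3147) / [0.3147(1 − 0.59)] ≈ 3.1337
Total items = 3.1337 × 24 = 75.21, rounded up to 76.

76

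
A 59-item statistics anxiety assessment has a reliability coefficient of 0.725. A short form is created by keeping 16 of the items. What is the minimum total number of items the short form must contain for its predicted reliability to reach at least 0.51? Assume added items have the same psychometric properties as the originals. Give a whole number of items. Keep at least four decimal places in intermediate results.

First, r for the 16-item form: n = 16/59 = 0.2712, so r_16 = 0.2712·0.725/(1 + (0.2712 − 1)·0.725) = 0.4169
Then solve for n' with r_old = 0.4169, r_target = 0.51: n' = 0.51(1 − 0.4169)/[0.4169(1 − 0.51)] = 1.4557
Total items = 1.4557 × 16 = 23.29, rounded up to 24.

24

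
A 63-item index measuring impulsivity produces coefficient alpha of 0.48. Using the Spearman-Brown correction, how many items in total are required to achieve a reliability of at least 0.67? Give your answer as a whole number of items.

139

n = 0.67 × (1 − 0.48) / [ 0.48 × (1 − 0.67) ]
n = 0.3484 / 0.1584 ≈ 2.1995
2.1995 × 63 = 138.57 → 139 items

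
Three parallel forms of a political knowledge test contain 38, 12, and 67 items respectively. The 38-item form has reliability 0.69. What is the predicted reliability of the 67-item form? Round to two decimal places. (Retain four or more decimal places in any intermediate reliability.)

0.80

Only the ratio of lengths matters: n = 67/38 = 1.7632
r_{67} = n·r / (1 + (n − 1)·r) = 1.2166 / 1.5266 ≈ 0.7969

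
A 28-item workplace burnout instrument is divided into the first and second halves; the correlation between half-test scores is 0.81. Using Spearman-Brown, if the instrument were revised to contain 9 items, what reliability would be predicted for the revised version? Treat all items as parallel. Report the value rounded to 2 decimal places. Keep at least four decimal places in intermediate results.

0.73

Full-test reliability from the split-half r: r_full = 2(0.81)/(1 + 0.81) = 0.8950
Then adjust to 9 items: n = 9/28 = 0.3214
r_new = n·r_full / (1 + (n − 1)·r_full) = 0.2877 / 0.3927 ≈ 0.7326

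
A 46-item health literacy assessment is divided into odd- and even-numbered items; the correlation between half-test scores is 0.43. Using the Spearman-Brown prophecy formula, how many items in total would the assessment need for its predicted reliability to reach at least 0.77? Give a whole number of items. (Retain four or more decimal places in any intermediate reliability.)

Corrected full-test reliability: r_full = 2 × 0.43 / (1 + 0.43) ≈ 0.6014
n = r_tgt(1 − r_full) / [r_full(1 − r_tgt)] = 0.77 × 0.3986 / (0.6014 × 0.23) ≈ 2.2189
Required items = 2.2189 × 46 = 102.07, so 103 items.

103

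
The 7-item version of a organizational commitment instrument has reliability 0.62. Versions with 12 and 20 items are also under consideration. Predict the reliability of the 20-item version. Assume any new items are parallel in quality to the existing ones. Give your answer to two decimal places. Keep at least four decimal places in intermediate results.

Only the ratio of lengths matters: n = 20/7 = 2.8571
r_{20} = n·r / (1 + (n − 1)·r) = 1.7714 / 2.1514 ≈ 0.8234

0.82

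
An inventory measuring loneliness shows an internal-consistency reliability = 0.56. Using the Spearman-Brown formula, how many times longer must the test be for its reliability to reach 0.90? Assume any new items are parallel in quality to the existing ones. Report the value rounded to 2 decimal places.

7.07

Rearranging the Spearman-Brown formula for n,
n = r_target (1 − r_old) / [ r_old (1 − r_target) ]
n = 0.90 × (1 − 0.56) / [ 0.56 × (1 − 0.90) ]
n = 0.3960 / 0.0560 ≈ 7.0714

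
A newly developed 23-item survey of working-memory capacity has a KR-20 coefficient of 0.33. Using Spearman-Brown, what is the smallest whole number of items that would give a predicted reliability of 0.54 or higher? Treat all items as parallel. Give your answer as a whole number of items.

55

n = [0.54 × 0.67] / [0.33 × 0.46]
n = 0.3618 / 0.1518 ≈ 2.3834
So the test needs 2.3834 × 23 ≈ 54.82 items; rounding up, 55.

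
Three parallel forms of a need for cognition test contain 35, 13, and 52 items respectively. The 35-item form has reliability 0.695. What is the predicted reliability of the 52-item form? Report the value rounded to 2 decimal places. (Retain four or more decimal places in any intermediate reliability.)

Only the ratio of lengths matters: n = 52/35 = 1.4857
r_{52} = n·r / (1 + (n − 1)·r) = 1.0326 / 1.3376 ≈ 0.7720

0.77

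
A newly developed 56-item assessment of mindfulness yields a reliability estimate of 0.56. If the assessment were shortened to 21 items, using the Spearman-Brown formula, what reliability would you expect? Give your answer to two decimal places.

Length ratio n = 21/56 = 0.375
Spearman-Brown: r_new = n·r / (1 + (n − 1)·r)
r_new = 0.375·0.56 / [1 + (0.375 − 1)·0.56]
r_new = 0.2100 / 0.6500 ≈ 0.3231

0.32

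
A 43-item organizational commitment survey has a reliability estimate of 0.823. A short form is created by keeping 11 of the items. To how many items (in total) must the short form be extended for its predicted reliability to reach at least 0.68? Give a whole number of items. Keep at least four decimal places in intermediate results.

20

Short-form reliability: n = 11/43 = 0.2558; r_11 = n·r/(1+(n−1)r) ≈ 0.5433
Then solve for n' with r_old = 0.5433, r_target = 0.68: n' = 0.68(1 − 0.5433)/[0.5433(1 − 0.68)] = 1.7863
Total items = 1.7863 × 11 = 19.65, rounded up to 20.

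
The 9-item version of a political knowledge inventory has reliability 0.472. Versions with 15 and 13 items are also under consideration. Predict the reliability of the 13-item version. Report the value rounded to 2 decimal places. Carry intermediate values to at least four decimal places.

The 15-item form is not needed; work directly from the 9-item form with n = 13/9 = 1.4444.
r_{13} = n·r / (1 + (n − 1)·r) = 0.6818 / 1.2098 ≈ 0.5636

0.56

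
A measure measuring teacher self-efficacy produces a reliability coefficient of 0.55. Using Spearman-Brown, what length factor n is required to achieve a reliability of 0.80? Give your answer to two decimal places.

3.27

n = 0.80(1 − 0.55) / [0.55(1 − 0.80)]
  = 0.3600 / 0.1100 = 3.2727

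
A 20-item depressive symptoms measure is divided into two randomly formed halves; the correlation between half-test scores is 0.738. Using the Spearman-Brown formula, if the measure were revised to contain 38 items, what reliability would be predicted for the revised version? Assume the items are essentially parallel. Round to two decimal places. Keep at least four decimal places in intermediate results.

Full-test reliability from the split-half r: r_full = 2(0.738)/(1 + 0.738) = 0.8493
Then adjust to 38 items: n = 38/20 = 1.9000
r_new = n·r_full / (1 + (n − 1)·r_full) = 1.6137 / 1.7644 ≈ 0.9146

0.91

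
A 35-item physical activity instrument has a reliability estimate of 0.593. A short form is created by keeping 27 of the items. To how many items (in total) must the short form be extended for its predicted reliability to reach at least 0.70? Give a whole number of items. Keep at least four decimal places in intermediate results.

First, r for the 27-item form: n = 27/35 = 0.7714, so r_27 = 0.7714·0.593/(1 + (0.7714 − 1)·0.593) = 0.5292
Then solve for n' with r_old = 0.5292, r_target = 0.70: n' = 0.70(1 − 0.5292)/[0.5292(1 − 0.70)] = 2.0758
Total items = 2.0758 × 27 = 56.05, rounded up to 57.

57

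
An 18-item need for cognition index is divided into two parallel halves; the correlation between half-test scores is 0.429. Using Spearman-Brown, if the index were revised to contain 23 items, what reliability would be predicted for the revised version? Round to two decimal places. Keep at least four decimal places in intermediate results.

Spearman-Brown correction (n = 2): r_full = 2·0.429/(1 + 0.429) = 0.6004
Length factor from 18 to 23 items: n = 23/18 = 1.2778
r_new = n·r_full / (1 + (n − 1)·r_full) = 0.7672 / 1.1668 ≈ 0.6575

0.66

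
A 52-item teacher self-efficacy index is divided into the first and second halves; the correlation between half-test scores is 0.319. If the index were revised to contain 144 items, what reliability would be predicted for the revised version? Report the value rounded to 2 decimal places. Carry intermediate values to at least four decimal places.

0.72

Full-test reliability from the split-half r: r_full = 2(0.319)/(1 + 0.319) = 0.4837
Then adjust to 144 items: n = 144/52 = 2.7692
r_new = n·r_full / (1 + (n − 1)·r_full) = 1.3395 / 1.8558 ≈ 0.7218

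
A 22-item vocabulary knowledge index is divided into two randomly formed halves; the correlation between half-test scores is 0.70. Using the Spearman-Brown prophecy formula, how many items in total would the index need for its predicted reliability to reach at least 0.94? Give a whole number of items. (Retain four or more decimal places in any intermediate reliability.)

74

Corrected full-test reliability: r_full = 2 × 0.70 / (1 + 0.70) ≈ 0.8235
n = r_tgt(1 − r_full) / [r_full(1 − r_tgt)] = 0.94 × 0.1765 / (0.8235 × 0.06) ≈ 3.3578
Items = 3.3578 × 22 ≈ 73.87 → 74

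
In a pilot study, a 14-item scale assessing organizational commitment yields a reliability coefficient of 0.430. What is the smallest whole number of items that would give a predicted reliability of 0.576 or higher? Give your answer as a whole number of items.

Spearman-Brown solved for the length factor n:
n = r*(1 − r) / [ r (1 − r*) ]
n = 0.576(1 − 0.430) / [0.430(1 − 0.576)]
  = 0.328320 / 0.182320 = 1.8008
1.8008 × 14 = 25.21 → 26 items

26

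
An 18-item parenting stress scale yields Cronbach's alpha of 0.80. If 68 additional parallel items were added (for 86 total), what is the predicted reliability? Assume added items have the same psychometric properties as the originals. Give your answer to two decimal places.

n = 86/18 = 4.7778
r_new = (4.7778 × 0.80) / (1 + (4.7778 − 1) × 0.80)
     = 3.8222 / 4.0222 = 0.9503

0.95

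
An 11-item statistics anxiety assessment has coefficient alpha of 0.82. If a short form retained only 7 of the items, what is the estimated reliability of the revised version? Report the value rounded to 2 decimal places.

n = 7/11 = 0.6364
r_new = 0.6364·0.82 / [1 + (0.6364 − 1)·0.82]
r_new = 0.5218 / 0.7018 ≈ 0.7435

0.74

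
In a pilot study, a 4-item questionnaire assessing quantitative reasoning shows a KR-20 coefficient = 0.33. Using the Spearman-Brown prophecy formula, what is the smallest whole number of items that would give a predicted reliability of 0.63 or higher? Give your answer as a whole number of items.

14

Spearman-Brown solved for the length factor n:
n = r*(1 − r) / [ r (1 − r*) ]
n = [0.63 × 0.67] / [0.33 × 0.37]
n = 0.4221 / 0.1221 ≈ 3.4570
3.4570 × 4 = 13.83 → 14 items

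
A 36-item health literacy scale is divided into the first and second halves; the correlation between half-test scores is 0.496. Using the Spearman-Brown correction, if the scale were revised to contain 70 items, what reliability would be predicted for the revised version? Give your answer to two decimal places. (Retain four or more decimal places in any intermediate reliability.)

First correct the split-half correlation to full-test reliability: r_full = 2 × 0.496 / (1 + 0.496) ≈ 0.6631
Length factor from 36 to 70 items: n = 70/36 = 1.9444
r_new = n·r_full / (1 + (n − 1)·r_full) = 1.2893 / 1.6262 ≈ 0.7928

0.79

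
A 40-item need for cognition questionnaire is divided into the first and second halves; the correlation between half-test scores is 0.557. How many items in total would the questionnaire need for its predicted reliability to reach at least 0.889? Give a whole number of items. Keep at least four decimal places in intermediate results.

r_full = 2(0.557)/(1 + 0.557) = 0.7155
Solve Spearman-Brown for n: n = 0.889(1 − 0.7155) / [0.7155(1 − 0.889)] = 3.1846
Items = 3.1846 × 40 ≈ 127.38 → 128

128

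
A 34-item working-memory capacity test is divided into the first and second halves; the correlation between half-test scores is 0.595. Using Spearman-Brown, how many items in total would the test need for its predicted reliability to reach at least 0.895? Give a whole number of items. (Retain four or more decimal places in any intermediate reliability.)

99

r_full = 2(0.595)/(1 + 0.595) = 0.7461
Solve Spearman-Brown for n: n = 0.895(1 − 0.7461) / [0.7461(1 − 0.895)] = 2.9007
Required items = 2.9007 × 34 = 98.62, so 99 items.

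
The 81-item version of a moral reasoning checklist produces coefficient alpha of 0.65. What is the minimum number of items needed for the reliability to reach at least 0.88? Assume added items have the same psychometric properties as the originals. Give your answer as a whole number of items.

n = [0.88 × 0.35] / [0.65 × 0.12]
  = 0.3080 / 0.0780 = 3.9487
3.9487 × 81 = 319.84 → 320 items

320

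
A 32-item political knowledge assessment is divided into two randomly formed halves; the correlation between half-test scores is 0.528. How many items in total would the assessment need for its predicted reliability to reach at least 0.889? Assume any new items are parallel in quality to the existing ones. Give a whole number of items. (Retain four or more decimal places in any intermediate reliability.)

Corrected full-test reliability: r_full = 2 × 0.528 / (1 + 0.528) ≈ 0.6911
Solve Spearman-Brown for n: n = 0.889(1 − 0.6911) / [0.6911(1 − 0.889)] = 3.5798
Items = 3.5798 × 32 ≈ 114.55 → 115

115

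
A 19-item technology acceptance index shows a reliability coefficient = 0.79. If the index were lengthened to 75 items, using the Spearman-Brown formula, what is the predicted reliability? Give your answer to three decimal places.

0.937

Length ratio n = 75/19 = 3.9474
By Spearman-Brown, r_new = n r / (1 + (n − 1) r).
r_new = 3.9474·0.79 / [1 + (3.9474 − 1)·0.79]
r_new = 3.1184 / 3.3284 ≈ 0.9369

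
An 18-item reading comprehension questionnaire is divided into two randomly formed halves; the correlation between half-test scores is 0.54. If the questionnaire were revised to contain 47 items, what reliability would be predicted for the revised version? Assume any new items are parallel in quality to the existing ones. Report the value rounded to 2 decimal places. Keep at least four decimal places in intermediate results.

0.86

Full-test reliability from the split-half r: r_full = 2(0.54)/(1 + 0.54) = 0.7013
Length factor from 18 to 47 items: n = 47/18 = 2.6111
r_new = n·r_full / (1 + (n − 1)·r_full) = 1.8312 / 2.1299 ≈ 0.8598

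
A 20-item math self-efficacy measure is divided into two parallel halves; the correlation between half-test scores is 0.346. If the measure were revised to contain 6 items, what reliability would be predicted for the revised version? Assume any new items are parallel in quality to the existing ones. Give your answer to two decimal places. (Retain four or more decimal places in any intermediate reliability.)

0.24

First correct the split-half correlation to full-test reliability: r_full = 2 × 0.346 / (1 + 0.346) ≈ 0.5141
Length factor from 20 to 6 items: n = 6/20 = 0.3000
r_new = n·r_full / (1 + (n − 1)·r_full) = 0.1542 / 0.6401 ≈ 0.2409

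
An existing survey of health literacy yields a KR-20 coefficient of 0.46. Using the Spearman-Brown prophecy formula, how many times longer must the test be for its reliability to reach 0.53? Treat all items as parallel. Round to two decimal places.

1.32

n = [0.53 × 0.54] / [0.46 × 0.47]
  = 0.2862 / 0.2162 = 1.3238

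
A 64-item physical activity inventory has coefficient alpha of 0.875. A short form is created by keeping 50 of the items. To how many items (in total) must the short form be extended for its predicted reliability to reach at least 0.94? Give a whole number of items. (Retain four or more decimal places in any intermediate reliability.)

144

Short-form reliability: n = 50/64 = 0.7812; r_50 = n·r/(1+(n−1)r) ≈ 0.8454
Length factor from the short form to reach 0.94: n' = 0.94(1 − 0.8454) / [0.8454(1 − 0.94)] ≈ 2.8650
Items = 2.8650 × 50 ≈ 143.25 → 144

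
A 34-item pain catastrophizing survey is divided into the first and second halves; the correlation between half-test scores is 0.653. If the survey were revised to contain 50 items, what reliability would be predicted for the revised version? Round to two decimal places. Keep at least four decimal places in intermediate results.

0.85

Spearman-Brown correction (n = 2): r_full = 2·0.653/(1 + 0.653) = 0.7901
Then adjust to 50 items: n = 50/34 = 1.4706
r_new = n·r_full / (1 + (n − 1)·r_full) = 1.1619 / 1.3718 ≈ 0.8470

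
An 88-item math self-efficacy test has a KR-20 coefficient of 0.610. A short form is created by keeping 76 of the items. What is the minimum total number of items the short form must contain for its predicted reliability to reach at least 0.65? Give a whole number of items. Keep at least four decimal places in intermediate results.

First, r for the 76-item form: n = 76/88 = 0.8636, so r_76 = 0.8636·0.610/(1 + (0.8636 − 1)·0.610) = 0.5746
Length factor from the short form to reach 0.65: n' = 0.65(1 − 0.5746) / [0.5746(1 − 0.65)] ≈ 1.3749
Total items = 1.3749 × 76 = 104.49, rounded up to 105.

105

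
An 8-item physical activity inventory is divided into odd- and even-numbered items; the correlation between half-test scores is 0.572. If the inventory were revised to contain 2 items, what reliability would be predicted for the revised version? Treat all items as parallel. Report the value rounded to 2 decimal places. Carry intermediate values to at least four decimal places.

Full-test reliability from the split-half r: r_full = 2(0.572)/(1 + 0.572) = 0.7277
Length factor from 8 to 2 items: n = 2/8 = 0.2500
r_new = n·r_full / (1 + (n − 1)·r_full) = 0.1819 / 0.4542 ≈ 0.4005

0.40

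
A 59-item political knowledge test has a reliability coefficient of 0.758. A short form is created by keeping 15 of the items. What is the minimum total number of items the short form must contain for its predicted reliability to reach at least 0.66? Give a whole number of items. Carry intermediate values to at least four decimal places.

First, r for the 15-item form: n = 15/59 = 0.2542, so r_15 = 0.2542·0.758/(1 + (0.2542 − 1)·0.758) = 0.4433
Then solve for n' with r_old = 0.4433, r_target = 0.66: n' = 0.66(1 − 0.4433)/[0.4433(1 − 0.66)] = 2.4377
Total items = 2.4377 × 15 = 36.57, rounded up to 37.

37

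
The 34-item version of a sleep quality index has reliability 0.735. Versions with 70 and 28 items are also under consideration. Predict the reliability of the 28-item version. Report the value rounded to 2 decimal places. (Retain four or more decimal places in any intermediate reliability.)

Only the ratio of lengths matters: n = 28/34 = 0.8235
r_{28} = n·r / (1 + (n − 1)·r) = 0.6053 / 0.8703 ≈ 0.6955

0.70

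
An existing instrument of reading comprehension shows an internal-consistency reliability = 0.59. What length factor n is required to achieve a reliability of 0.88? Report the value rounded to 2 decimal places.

Rearranging the Spearman-Brown formula for n,
n = r*(1 − r) / [ r (1 − r*) ]
n = [0.88 × 0.41] / [0.59 × 0.12]
  = 0.3608 / 0.0708 = 5.0960

5.10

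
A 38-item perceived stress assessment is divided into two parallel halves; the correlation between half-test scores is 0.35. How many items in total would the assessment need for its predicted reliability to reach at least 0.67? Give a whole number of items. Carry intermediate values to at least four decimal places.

Corrected full-test reliability: r_full = 2 × 0.35 / (1 + 0.35) ≈ 0.5185
Solve Spearman-Brown for n: n = 0.67(1 − 0.5185) / [0.5185(1 − 0.67)] = 1.8854
Items = 1.8854 × 38 ≈ 71.65 → 72

72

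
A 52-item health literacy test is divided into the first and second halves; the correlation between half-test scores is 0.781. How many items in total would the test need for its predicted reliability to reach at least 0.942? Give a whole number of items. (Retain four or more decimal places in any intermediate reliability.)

119

r_full = 2(0.781)/(1 + 0.781) = 0.8770
Solve Spearman-Brown for n: n = 0.942(1 − 0.8770) / [0.8770(1 − 0.942)] = 2.2779
Required items = 2.2779 × 52 = 118.45, so 119 items.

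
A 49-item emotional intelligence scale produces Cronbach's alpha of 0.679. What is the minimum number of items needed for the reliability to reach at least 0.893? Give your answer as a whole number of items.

Spearman-Brown solved for the length factor n:
n = r_target (1 − r_old) / [ r_old (1 − r_target) ]
n = 0.893 × (1 − 0.679) / [ 0.679 × (1 − 0.893) ]
n = 0.286653 / 0.072653 ≈ 3.9455
Items needed = n × 49 = 3.9455 × 49 ≈ 193.33 → round up to 194

194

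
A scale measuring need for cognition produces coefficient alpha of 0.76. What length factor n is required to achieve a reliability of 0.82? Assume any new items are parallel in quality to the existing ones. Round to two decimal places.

1.44

n = [0.82 × 0.24] / [0.76 × 0.18]
  = 0.1968 / 0.1368 = 1.4386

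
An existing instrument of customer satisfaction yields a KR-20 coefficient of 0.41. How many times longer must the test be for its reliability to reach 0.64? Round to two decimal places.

n = 0.64 × (1 − 0.41) / [ 0.41 × (1 − 0.64) ]
  = 0.3776 / 0.1476 = 2.5583

2.56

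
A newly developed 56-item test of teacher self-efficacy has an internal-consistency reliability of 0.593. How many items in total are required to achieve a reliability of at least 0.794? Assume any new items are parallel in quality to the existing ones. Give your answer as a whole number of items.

149

n = [0.794 × 0.407] / [0.593 × 0.206]
  = 0.323158 / 0.122158 = 2.6454
Items needed = n × 56 = 2.6454 × 56 ≈ 148.14 → round up to 149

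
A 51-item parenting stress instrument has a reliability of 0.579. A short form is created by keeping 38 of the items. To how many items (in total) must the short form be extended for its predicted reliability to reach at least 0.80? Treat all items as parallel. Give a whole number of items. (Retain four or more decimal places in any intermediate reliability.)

149

Short-form reliability: n = 38/51 = 0.7451; r_38 = n·r/(1+(n−1)r) ≈ 0.5061
Length factor from the short form to reach 0.80: n' = 0.80(1 − 0.5061) / [0.5061(1 − 0.80)] ≈ 3.9036
Total items = 3.9036 × 38 = 148.34, rounded up to 149.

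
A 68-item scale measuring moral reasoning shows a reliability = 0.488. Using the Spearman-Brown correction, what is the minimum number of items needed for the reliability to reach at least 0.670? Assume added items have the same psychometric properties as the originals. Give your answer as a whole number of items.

n = 0.670 × (1 − 0.488) / [ 0.488 × (1 − 0.670) ]
  = 0.343040 / 0.161040 = 2.1302
2.1302 × 68 = 144.85 → 145 items

145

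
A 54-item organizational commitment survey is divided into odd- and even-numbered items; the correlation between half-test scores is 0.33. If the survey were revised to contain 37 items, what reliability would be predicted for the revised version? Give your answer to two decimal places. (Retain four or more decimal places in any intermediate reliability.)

0.40

Spearman-Brown correction (n = 2): r_full = 2·0.33/(1 + 0.33) = 0.4962
Length factor from 54 to 37 items: n = 37/54 = 0.6852
r_new = n·r_full / (1 + (n − 1)·r_full) = 0.3400 / 0.8438 ≈ 0.4029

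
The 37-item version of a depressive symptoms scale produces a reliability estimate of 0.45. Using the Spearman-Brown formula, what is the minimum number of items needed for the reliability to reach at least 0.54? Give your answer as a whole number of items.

Rearranging the Spearman-Brown formula for n,
n = r*(1 − r) / [ r (1 − r*) ]
n = 0.54(1 − 0.45) / [0.45(1 − 0.54)]
n = 0.2970 / 0.2070 ≈ 1.4348
Items needed = n × 37 = 1.4348 × 37 ≈ 53.09 → round up to 54

54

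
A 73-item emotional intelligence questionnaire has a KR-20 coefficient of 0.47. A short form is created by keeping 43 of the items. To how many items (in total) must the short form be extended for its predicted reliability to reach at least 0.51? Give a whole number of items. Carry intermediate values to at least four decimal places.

First, r for the 43-item form: n = 43/73 = 0.5890, so r_43 = 0.5890·0.47/(1 + (0.5890 − 1)·0.47) = 0.3431
Then solve for n' with r_old = 0.3431, r_target = 0.51: n' = 0.51(1 − 0.3431)/[0.3431(1 − 0.51)] = 1.9927
Items = 1.9927 × 43 ≈ 85.69 → 86

86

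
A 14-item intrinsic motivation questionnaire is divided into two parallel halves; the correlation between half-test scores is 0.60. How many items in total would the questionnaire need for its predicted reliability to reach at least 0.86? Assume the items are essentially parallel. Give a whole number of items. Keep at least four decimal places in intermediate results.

29

Corrected full-test reliability: r_full = 2 × 0.60 / (1 + 0.60) ≈ 0.7500
Solve Spearman-Brown for n: n = 0.86(1 − 0.7500) / [0.7500(1 − 0.86)] = 2.0476
Required items = 2.0476 × 14 = 28.67, so 29 items.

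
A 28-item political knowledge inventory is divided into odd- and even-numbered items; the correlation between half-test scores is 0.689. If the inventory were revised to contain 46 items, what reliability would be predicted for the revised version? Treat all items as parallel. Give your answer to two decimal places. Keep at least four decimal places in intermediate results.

0.88

Spearman-Brown correction (n = 2): r_full = 2·0.689/(1 + 0.689) = 0.8159
Length factor from 28 to 46 items: n = 46/28 = 1.6429
r_new = n·r_full / (1 + (n − 1)·r_full) = 1.3404 / 1.5245 ≈ 0.8792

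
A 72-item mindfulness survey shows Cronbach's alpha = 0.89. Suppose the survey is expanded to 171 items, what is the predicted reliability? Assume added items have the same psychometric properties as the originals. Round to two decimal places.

Length ratio n = 171/72 = 2.375
By Spearman-Brown, r_new = n r / (1 + (n − 1) r).
r_new = (2.375 × 0.89) / (1 + (2.375 − 1) × 0.89)
     = 2.1138 / 2.2237 = 0.9506

0.95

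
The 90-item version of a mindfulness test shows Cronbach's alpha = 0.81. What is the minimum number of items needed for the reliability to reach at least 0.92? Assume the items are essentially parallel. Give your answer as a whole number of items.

243

n = [0.92 × 0.19] / [0.81 × 0.08]
  = 0.1748 / 0.0648 = 2.6975
So the test needs 2.6975 × 90 ≈ 242.77 items; rounding up, 243.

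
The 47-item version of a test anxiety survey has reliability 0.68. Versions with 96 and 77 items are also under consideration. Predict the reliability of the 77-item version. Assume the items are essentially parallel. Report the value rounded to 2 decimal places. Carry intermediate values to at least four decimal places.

0.78

The 96-item form is not needed; work directly from the 47-item form with n = 77/47 = 1.6383.
r_{77} = n·r / (1 + (n − 1)·r) = 1.1140 / 1.4340 ≈ 0.7768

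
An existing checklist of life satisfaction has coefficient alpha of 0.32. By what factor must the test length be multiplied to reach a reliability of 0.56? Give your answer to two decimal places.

Rearranging the Spearman-Brown formula for n,
n = r_target (1 − r_old) / [ r_old (1 − r_target) ]
n = [0.56 × 0.68] / [0.32 × 0.44]
  = 0.3808 / 0.1408 = 2.7045

2.70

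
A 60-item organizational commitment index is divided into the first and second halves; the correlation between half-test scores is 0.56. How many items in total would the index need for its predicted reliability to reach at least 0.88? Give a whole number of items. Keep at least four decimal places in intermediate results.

Corrected full-test reliability: r_full = 2 × 0.56 / (1 + 0.56) ≈ 0.7179
n = r_tgt(1 − r_full) / [r_full(1 − r_tgt)] = 0.88 × 0.2821 / (0.7179 × 0.12) ≈ 2.8816
Items = 2.8816 × 60 ≈ 172.90 → 173

173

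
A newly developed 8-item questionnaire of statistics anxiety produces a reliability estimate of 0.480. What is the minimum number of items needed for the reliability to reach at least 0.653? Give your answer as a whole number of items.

Rearranging the Spearman-Brown formula for n,
n = r_target (1 − r_old) / [ r_old (1 − r_target) ]
n = 0.653(1 − 0.480) / [0.480(1 − 0.653)]
n = 0.339560 / 0.166560 ≈ 2.0387
So the test needs 2.0387 × 8 ≈ 16.31 items; rounding up, 17.

17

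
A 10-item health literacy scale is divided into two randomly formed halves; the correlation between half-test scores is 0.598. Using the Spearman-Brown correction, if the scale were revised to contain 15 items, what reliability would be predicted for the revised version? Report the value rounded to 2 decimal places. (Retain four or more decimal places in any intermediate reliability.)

0.82

Spearman-Brown correction (n = 2): r_full = 2·0.598/(1 + 0.598) = 0.7484
Length factor from 10 to 15 items: n = 15/10 = 1.5000
r_new = n·r_full / (1 + (n − 1)·r_full) = 1.1226 / 1.3742 ≈ 0.8169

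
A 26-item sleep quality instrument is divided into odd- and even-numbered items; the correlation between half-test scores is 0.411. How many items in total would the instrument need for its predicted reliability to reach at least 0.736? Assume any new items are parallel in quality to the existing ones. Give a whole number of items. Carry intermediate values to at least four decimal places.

52

r_full = 2(0.411)/(1 + 0.411) = 0.5826
Solve Spearman-Brown for n: n = 0.736(1 − 0.5826) / [0.5826(1 − 0.736)] = 1.9974
Required items = 1.9974 × 26 = 51.93, so 52 items.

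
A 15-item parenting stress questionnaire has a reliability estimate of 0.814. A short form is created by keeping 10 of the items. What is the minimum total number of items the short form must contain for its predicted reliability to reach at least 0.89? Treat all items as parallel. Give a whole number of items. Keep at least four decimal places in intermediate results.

First, r for the 10-item form: n = 10/15 = 0.6667, so r_10 = 0.6667·0.814/(1 + (0.6667 − 1)·0.814) = 0.7447
Then solve for n' with r_old = 0.7447, r_target = 0.89: n' = 0.89(1 − 0.7447)/[0.7447(1 − 0.89)] = 2.7737
Total items = 2.7737 × 10 = 27.74, rounded up to 28.

28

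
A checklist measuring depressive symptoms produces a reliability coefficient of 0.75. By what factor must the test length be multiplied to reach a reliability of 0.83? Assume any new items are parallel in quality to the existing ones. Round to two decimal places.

1.63

Invert Spearman-Brown to solve for n:
n = r_target (1 − r_old) / [ r_old (1 − r_target) ]
n = 0.83 × (1 − 0.75) / [ 0.75 × (1 − 0.83) ]
  = 0.2075 / 0.1275 = 1.6275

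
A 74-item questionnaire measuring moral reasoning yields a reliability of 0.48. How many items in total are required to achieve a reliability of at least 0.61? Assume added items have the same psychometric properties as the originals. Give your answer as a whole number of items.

126

Spearman-Brown solved for the length factor n:
n = r*(1 − r) / [ r (1 − r*) ]
n = 0.61 × (1 − 0.48) / [ 0.48 × (1 − 0.61) ]
  = 0.3172 / 0.1872 = 1.6944
So the test needs 1.6944 × 74 ≈ 125.39 items; rounding up, 126.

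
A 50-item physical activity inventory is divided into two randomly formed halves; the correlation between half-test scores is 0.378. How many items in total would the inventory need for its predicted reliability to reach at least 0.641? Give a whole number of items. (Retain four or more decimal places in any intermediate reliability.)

74

r_full = 2(0.378)/(1 + 0.378) = 0.5486
Solve Spearman-Brown for n: n = 0.641(1 − 0.5486) / [0.5486(1 − 0.641)] = 1.4692
Items = 1.4692 × 50 ≈ 73.46 → 74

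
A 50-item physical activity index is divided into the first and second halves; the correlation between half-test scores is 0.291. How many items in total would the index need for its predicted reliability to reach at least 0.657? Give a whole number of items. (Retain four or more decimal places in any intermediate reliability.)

117

Corrected full-test reliability: r_full = 2 × 0.291 / (1 + 0.291) ≈ 0.4508
n = r_tgt(1 − r_full) / [r_full(1 − r_tgt)] = 0.657 × 0.5492 / (0.4508 × 0.343) ≈ 2.3336
Required items = 2.3336 × 50 = 116.68, so 117 items.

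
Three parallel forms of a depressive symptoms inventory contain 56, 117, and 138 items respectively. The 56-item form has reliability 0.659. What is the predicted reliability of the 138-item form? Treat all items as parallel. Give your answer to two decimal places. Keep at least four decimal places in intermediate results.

0.83

Only the ratio of lengths matters: n = 138/56 = 2.4643
r_{138} = n·r / (1 + (n − 1)·r) = 1.6240 / 1.9650 ≈ 0.8265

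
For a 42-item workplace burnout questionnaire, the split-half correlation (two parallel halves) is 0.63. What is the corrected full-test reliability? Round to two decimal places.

0.77

Each half is half the length of the full test, so the full test is n = 2 times a half.
r_full = 2(0.63) / (1 + 0.63)
       = 1.2600 / 1.6300 = 0.7730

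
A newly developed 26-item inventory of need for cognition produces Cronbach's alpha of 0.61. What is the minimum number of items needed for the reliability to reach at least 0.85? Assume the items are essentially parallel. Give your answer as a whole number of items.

n = [0.85 × 0.39] / [0.61 × 0.15]
  = 0.3315 / 0.0915 = 3.6230
So the test needs 3.6230 × 26 ≈ 94.20 items; rounding up, 95.

95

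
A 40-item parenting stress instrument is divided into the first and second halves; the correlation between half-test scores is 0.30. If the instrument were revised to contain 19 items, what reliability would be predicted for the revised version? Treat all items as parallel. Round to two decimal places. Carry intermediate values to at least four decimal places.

First correct the split-half correlation to full-test reliability: r_full = 2 × 0.30 / (1 + 0.30) ≈ 0.4615
Then adjust to 19 items: n = 19/40 = 0.4750
r_new = n·r_full / (1 + (n − 1)·r_full) = 0.2192 / 0.7577 ≈ 0.2893

0.29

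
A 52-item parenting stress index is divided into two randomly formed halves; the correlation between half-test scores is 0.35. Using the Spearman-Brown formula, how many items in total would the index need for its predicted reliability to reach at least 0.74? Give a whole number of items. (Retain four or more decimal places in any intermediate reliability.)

138

r_full = 2(0.35)/(1 + 0.35) = 0.5185
n = r_tgt(1 − r_full) / [r_full(1 − r_tgt)] = 0.74 × 0.4815 / (0.5185 × 0.26) ≈ 2.6431
Required items = 2.6431 × 52 = 137.44, so 138 items.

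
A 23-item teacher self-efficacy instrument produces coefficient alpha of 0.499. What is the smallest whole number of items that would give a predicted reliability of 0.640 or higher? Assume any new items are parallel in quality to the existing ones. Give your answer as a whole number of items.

n = 0.640 × (1 − 0.499) / [ 0.499 × (1 − 0.640) ]
n = 0.320640 / 0.179640 ≈ 1.7849
Items needed = n × 23 = 1.7849 × 23 ≈ 41.05 → round up to 42

42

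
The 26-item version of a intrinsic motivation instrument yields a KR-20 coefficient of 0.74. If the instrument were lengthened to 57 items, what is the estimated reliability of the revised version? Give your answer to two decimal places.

n = 57/26 = 2.1923
r_new = 2.1923·0.74 / [1 + (2.1923 − 1)·0.74]
r_new = 1.6223 / 1.8823 ≈ 0.8619

0.86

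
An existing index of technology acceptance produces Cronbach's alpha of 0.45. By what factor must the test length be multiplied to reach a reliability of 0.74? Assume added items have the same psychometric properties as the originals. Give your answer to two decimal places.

Rearranging the Spearman-Brown formula for n,
n = r_target (1 − r_old) / [ r_old (1 − r_target) ]
n = 0.74(1 − 0.45) / [0.45(1 − 0.74)]
n = 0.4070 / 0.1170 ≈ 3.4786

3.48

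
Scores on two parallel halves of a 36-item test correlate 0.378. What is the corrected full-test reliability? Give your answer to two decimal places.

The full test is twice the length of either half (n = 2).
r_full = 2r_hh / (1 + r_hh) = 2 × 0.378 / (1 + 0.378)
r_full = 0.7560 / 1.3780 ≈ 0.5486

0.55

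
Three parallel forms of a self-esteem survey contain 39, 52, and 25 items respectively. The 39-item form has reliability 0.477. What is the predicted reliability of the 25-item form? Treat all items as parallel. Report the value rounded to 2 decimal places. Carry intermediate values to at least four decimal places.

Only the ratio of lengths matters: n = 25/39 = 0.6410
r_{25} = n·r / (1 + (n − 1)·r) = 0.3058 / 0.8288 ≈ 0.3690

0.37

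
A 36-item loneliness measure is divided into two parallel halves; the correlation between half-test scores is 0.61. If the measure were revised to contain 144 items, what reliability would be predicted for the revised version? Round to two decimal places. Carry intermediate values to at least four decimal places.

0.93

Full-test reliability from the split-half r: r_full = 2(0.61)/(1 + 0.61) = 0.7578
Length factor from 36 to 144 items: n = 144/36 = 4.0000
r_new = n·r_full / (1 + (n − 1)·r_full) = 3.0312 / 3.2734 ≈ 0.9260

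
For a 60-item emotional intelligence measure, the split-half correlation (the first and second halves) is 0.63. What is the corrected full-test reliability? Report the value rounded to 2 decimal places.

0.77

Each half is half the length of the full test, so the full test is n = 2 times a half.
r_full = 2r_hh / (1 + r_hh) = 2 × 0.63 / (1 + 0.63)
r_full = 1.2600 / 1.6300 ≈ 0.7730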